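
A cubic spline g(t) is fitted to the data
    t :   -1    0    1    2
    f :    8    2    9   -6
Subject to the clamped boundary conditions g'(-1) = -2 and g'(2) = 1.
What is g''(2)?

Write m_i for g''(x_i). With h_i = 1, 1, 1 and divided differences Δ_i = -6, 7, -15, the continuity of g' gives the tridiagonal system
  1·m_0 + 4·m_1 + 1·m_2 = 6(Δ_1 - Δ_0) = 78
  1·m_1 + 4·m_2 + 1·m_3 = 6(Δ_2 - Δ_1) = -132
Clamped end conditions give two more equations: 2h_0·m_0 + h_0·m_1 = 6(Δ_0 - g'(-1)) = -24 and h_2·m_2 + 2h_2·m_3 = 6(g'(2) - Δ_2) = 96.
Solving: m_0 = -34, m_1 = 44, m_2 = -64, m_3 = 80.

80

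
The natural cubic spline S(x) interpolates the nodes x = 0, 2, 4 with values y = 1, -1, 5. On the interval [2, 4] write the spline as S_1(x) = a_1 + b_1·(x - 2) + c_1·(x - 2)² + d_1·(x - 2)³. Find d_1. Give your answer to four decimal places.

-0.2500

With M_i denoting the second derivative at x_i, h_i = 2, 2, and Δ_i = (y_(i+1) − y_i)/h_i = -1, 3:
  2·M_0 + 8·M_1 + 2·M_2 = 6(Δ_1 - Δ_0) = 24
Natural end conditions: M_0 = M_2 = 0.
Solving: M_0 = 0, M_1 = 3, M_2 = 0.
On [2, 4], with S_1(x) = a_1 + b_1·(x - 2) + c_1·(x - 2)² + d_1·(x - 2)³: c_1 = M_1/2 = 3/2, d_1 = (M_2 - M_1)/(6h_1) = -1/4, b_1 = Δ_1 - h_1(2M_1 + M_2)/6 = 1.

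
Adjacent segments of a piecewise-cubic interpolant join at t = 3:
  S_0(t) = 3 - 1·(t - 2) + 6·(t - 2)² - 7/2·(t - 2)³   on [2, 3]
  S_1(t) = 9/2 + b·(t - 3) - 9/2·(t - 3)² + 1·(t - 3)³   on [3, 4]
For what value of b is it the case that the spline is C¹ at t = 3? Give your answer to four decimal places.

S_0'(t) = -1 + 12·(t - 2) - 21/2·(t - 2)², so S_0'(3) = 1/2. On the right, S_1'(3) = b, so b = 1/2.

0.5000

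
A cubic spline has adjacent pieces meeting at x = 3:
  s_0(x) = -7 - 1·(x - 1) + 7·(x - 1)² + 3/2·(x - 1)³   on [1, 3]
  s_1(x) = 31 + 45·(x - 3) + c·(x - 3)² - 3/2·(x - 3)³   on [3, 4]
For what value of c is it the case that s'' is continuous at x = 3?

16

s_0''(x) = 14 + 9·(x - 1), so s_0''(3) = 32. On the right, s_1''(3) = 2c, so c = 16.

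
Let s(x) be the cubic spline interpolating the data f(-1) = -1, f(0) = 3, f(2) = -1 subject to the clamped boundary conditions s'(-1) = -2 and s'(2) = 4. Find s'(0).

3

With M_i denoting the second derivative at x_i, h_i = 1, 2, and Δ_i = (y_(i+1) − y_i)/h_i = 4, -2:
  1·M_0 + 6·M_1 + 2·M_2 = 6(Δ_1 - Δ_0) = -36
Clamped end conditions give two more equations: 2h_0·M_0 + h_0·M_1 = 6(Δ_0 - s'(-1)) = 36 and h_1·M_1 + 2h_1·M_2 = 6(s'(2) - Δ_1) = 36.
Forward elimination and back-substitution give M_0 = 26, M_1 = -16, M_2 = 17.
On [0, 2], s'(x) = b_1 + 2c_1·x + 3d_1·x² with b_1 = Δ_1 - h_1(2M_1 + M_2)/6 = 3, c_1 = M_1/2 = -8, d_1 = (M_2 - M_1)/(6h_1) = 11/4. So s'(0) = 3.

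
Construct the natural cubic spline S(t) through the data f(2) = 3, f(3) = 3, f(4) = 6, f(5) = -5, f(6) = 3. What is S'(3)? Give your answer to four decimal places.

4.2857

Write m_i for S''(x_i). With h_i = 1, 1, 1, 1 and divided differences Δ_i = 0, 3, -11, 8, the continuity of S' gives the tridiagonal system
  1·m_0 + 4·m_1 + 1·m_2 = 6(Δ_1 - Δ_0) = 18
  1·m_1 + 4·m_2 + 1·m_3 = 6(Δ_2 - Δ_1) = -84
  1·m_2 + 4·m_3 + 1·m_4 = 6(Δ_3 - Δ_2) = 114
Natural end conditions: m_0 = m_4 = 0.
Hence m_0 = 0, m_1 = 90/7, m_2 = -234/7, m_3 = 258/7, m_4 = 0.
On [3, 4], S'(t) = b_1 + 2c_1·(t - 3) + 3d_1·(t - 3)² with b_1 = Δ_1 - h_1(2m_1 + m_2)/6 = 30/7, c_1 = m_1/2 = 45/7, d_1 = (m_2 - m_1)/(6h_1) = -54/7. So S'(3) = 30/7.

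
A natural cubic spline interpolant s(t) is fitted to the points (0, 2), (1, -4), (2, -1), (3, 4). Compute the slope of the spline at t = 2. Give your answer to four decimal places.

5.1333

With m_i denoting the second derivative at x_i, h_i = 1, 1, 1, and Δ_i = (y_(i+1) − y_i)/h_i = -6, 3, 5:
  1·m_0 + 4·m_1 + 1·m_2 = 6(Δ_1 - Δ_0) = 54
  1·m_1 + 4·m_2 + 1·m_3 = 6(Δ_2 - Δ_1) = 12
Natural end conditions: m_0 = m_3 = 0.
Solving: m_0 = 0, m_1 = 68/5, m_2 = -2/5, m_3 = 0.
On [2, 3], s'(t) = b_2 + 2c_2·(t - 2) + 3d_2·(t - 2)² with b_2 = Δ_2 - h_2(2m_2 + m_3)/6 = 77/15, c_2 = m_2/2 = -1/5, d_2 = (m_3 - m_2)/(6h_2) = 1/15. So s'(2) = 77/15.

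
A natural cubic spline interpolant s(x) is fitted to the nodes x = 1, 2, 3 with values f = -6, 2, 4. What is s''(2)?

-9

Let M_i = s''(x_i). Step sizes h_i = 1, 1; slopes of the chords Δ_i = (y_(i+1) - y_i)/h_i = 8, 2.
  1·M_0 + 4·M_1 + 1·M_2 = 6(Δ_1 - Δ_0) = -36
Natural end conditions: M_0 = M_2 = 0.
Solving: M_0 = 0, M_1 = -9, M_2 = 0.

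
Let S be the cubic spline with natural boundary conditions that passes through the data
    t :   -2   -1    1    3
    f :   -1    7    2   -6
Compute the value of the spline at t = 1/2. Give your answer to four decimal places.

With M_i denoting the second derivative at x_i, h_i = 1, 2, 2, and Δ_i = (y_(i+1) − y_i)/h_i = 8, -5/2, -4:
  1·M_0 + 6·M_1 + 2·M_2 = 6(Δ_1 - Δ_0) = -63
  2·M_1 + 8·M_2 + 2·M_3 = 6(Δ_2 - Δ_1) = -9
Natural end conditions: M_0 = M_3 = 0.
Solving: M_0 = 0, M_1 = -243/22, M_2 = 18/11, M_3 = 0.
On [-1, 1], S(t) = 7 + 95/22·(t + 1) - 243/44·(t + 1)² + 93/88·(t + 1)³.
With (t + 1) = 3/2: S(1/2) = 3251/704.

4.6179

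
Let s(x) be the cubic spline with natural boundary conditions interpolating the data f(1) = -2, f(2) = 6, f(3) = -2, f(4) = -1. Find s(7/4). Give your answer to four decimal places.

5.5969

Let M_i = s''(x_i). Step sizes h_i = 1, 1, 1; slopes of the chords Δ_i = (y_(i+1) - y_i)/h_i = 8, -8, 1.
  1·M_0 + 4·M_1 + 1·M_2 = 6(Δ_1 - Δ_0) = -96
  1·M_1 + 4·M_2 + 1·M_3 = 6(Δ_2 - Δ_1) = 54
Natural end conditions: M_0 = M_3 = 0.
Solving: M_0 = 0, M_1 = -146/5, M_2 = 104/5, M_3 = 0.
On [1, 2], s(x) = -2 + 193/15·(x - 1) + 0·(x - 1)² - 73/15·(x - 1)³.
With (x - 1) = 3/4: s(7/4) = 1791/320.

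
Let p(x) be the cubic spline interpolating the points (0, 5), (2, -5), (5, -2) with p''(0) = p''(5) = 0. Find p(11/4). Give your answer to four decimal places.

-6.0219

Let σ_i = p''(x_i). Step sizes h_i = 2, 3; slopes of the chords Δ_i = (y_(i+1) - y_i)/h_i = -5, 1.
  2·σ_0 + 10·σ_1 + 3·σ_2 = 6(Δ_1 - Δ_0) = 36
Natural end conditions: σ_0 = σ_2 = 0.
Solving: σ_0 = 0, σ_1 = 18/5, σ_2 = 0.
On [2, 5], p(x) = -5 - 13/5·(x - 2) + 9/5·(x - 2)² - 1/5·(x - 2)³.
With (x - 2) = 3/4: p(11/4) = -1927/320.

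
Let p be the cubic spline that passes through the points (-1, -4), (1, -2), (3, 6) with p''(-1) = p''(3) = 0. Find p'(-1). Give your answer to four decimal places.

Write σ_i for p''(x_i). With h_i = 2, 2 and divided differences Δ_i = 1, 4, the continuity of p' gives the tridiagonal system
  2·σ_0 + 8·σ_1 + 2·σ_2 = 6(Δ_1 - Δ_0) = 18
Natural end conditions: σ_0 = σ_2 = 0.
Solving: σ_0 = 0, σ_1 = 9/4, σ_2 = 0.
On [-1, 1], p'(x) = b_0 + 2c_0·(x + 1) + 3d_0·(x + 1)² with b_0 = Δ_0 - h_0(2σ_0 + σ_1)/6 = 1/4, c_0 = σ_0/2 = 0, d_0 = (σ_1 - σ_0)/(6h_0) = 3/16. So p'(-1) = 1/4.

0.2500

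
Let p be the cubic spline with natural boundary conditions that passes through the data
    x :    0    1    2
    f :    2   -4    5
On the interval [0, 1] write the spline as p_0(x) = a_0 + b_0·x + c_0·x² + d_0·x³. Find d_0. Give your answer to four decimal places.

Write σ_i for p''(x_i). With h_i = 1, 1 and divided differences Δ_i = -6, 9, the continuity of p' gives the tridiagonal system
  1·σ_0 + 4·σ_1 + 1·σ_2 = 6(Δ_1 - Δ_0) = 90
Natural end conditions: σ_0 = σ_2 = 0.
Solving: σ_0 = 0, σ_1 = 45/2, σ_2 = 0.
On [0, 1], with p_0(x) = a_0 + b_0·x + c_0·x² + d_0·x³: c_0 = σ_0/2 = 0, d_0 = (σ_1 - σ_0)/(6h_0) = 15/4, b_0 = Δ_0 - h_0(2σ_0 + σ_1)/6 = -39/4.

3.7500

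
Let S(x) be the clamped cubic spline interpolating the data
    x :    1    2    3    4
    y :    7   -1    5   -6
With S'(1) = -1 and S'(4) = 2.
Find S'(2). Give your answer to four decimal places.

-0.2000

Let m_i = S''(x_i). Step sizes h_i = 1, 1, 1; slopes of the chords Δ_i = (y_(i+1) - y_i)/h_i = -8, 6, -11.
  1·m_0 + 4·m_1 + 1·m_2 = 6(Δ_1 - Δ_0) = 84
  1·m_1 + 4·m_2 + 1·m_3 = 6(Δ_2 - Δ_1) = -102
Clamped end conditions give two more equations: 2h_0·m_0 + h_0·m_1 = 6(Δ_0 - S'(1)) = -42 and h_2·m_2 + 2h_2·m_3 = 6(S'(4) - Δ_2) = 78.
Hence m_0 = -218/5, m_1 = 226/5, m_2 = -266/5, m_3 = 328/5.
On [2, 3], S'(x) = b_1 + 2c_1·(x - 2) + 3d_1·(x - 2)² with b_1 = Δ_1 - h_1(2m_1 + m_2)/6 = -1/5, c_1 = m_1/2 = 113/5, d_1 = (m_2 - m_1)/(6h_1) = -82/5. So S'(2) = -1/5.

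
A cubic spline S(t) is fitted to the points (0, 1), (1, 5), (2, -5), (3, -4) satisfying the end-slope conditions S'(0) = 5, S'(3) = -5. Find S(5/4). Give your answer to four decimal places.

Let M_i = S''(x_i). Step sizes h_i = 1, 1, 1; slopes of the chords Δ_i = (y_(i+1) - y_i)/h_i = 4, -10, 1.
  1·M_0 + 4·M_1 + 1·M_2 = 6(Δ_1 - Δ_0) = -84
  1·M_1 + 4·M_2 + 1·M_3 = 6(Δ_2 - Δ_1) = 66
Clamped end conditions give two more equations: 2h_0·M_0 + h_0·M_1 = 6(Δ_0 - S'(0)) = -6 and h_2·M_2 + 2h_2·M_3 = 6(S'(3) - Δ_2) = -36.
Hence M_0 = 40/3, M_1 = -98/3, M_2 = 100/3, M_3 = -104/3.
On [1, 2], S(t) = 5 - 14/3·(t - 1) - 49/3·(t - 1)² + 11·(t - 1)³.
With (t - 1) = 1/4: S(5/4) = 191/64.

2.9844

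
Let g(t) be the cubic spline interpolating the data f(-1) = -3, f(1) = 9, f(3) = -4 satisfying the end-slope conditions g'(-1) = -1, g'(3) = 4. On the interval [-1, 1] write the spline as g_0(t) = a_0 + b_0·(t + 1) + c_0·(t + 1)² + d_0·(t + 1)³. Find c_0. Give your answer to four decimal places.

With M_i denoting the second derivative at x_i, h_i = 2, 2, and Δ_i = (y_(i+1) − y_i)/h_i = 6, -13/2:
  2·M_0 + 8·M_1 + 2·M_2 = 6(Δ_1 - Δ_0) = -75
Clamped end conditions give two more equations: 2h_0·M_0 + h_0·M_1 = 6(Δ_0 - g'(-1)) = 42 and h_1·M_1 + 2h_1·M_2 = 6(g'(3) - Δ_1) = 63.
Solving the tridiagonal system: M_0 = 169/8, M_1 = -85/4, M_2 = 211/8.
On [-1, 1], with g_0(t) = a_0 + b_0·(t + 1) + c_0·(t + 1)² + d_0·(t + 1)³: c_0 = M_0/2 = 169/16, d_0 = (M_1 - M_0)/(6h_0) = -113/32, b_0 = Δ_0 - h_0(2M_0 + M_1)/6 = -1.

10.5625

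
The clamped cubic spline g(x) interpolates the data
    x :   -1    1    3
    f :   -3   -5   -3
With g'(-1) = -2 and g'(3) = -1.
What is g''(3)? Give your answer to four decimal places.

-4.2500

With m_i denoting the second derivative at x_i, h_i = 2, 2, and Δ_i = (y_(i+1) − y_i)/h_i = -1, 1:
  2·m_0 + 8·m_1 + 2·m_2 = 6(Δ_1 - Δ_0) = 12
Clamped end conditions give two more equations: 2h_0·m_0 + h_0·m_1 = 6(Δ_0 - g'(-1)) = 6 and h_1·m_1 + 2h_1·m_2 = 6(g'(3) - Δ_1) = -12.
Hence m_0 = 1/4, m_1 = 5/2, m_2 = -17/4.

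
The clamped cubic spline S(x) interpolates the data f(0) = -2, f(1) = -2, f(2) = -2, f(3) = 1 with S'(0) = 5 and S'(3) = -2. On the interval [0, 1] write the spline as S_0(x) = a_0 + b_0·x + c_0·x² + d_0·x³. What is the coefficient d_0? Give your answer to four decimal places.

2.9333

Let m_i = S''(x_i). Step sizes h_i = 1, 1, 1; slopes of the chords Δ_i = (y_(i+1) - y_i)/h_i = 0, 0, 3.
  1·m_0 + 4·m_1 + 1·m_2 = 6(Δ_1 - Δ_0) = 0
  1·m_1 + 4·m_2 + 1·m_3 = 6(Δ_2 - Δ_1) = 18
Clamped end conditions give two more equations: 2h_0·m_0 + h_0·m_1 = 6(Δ_0 - S'(0)) = -30 and h_2·m_2 + 2h_2·m_3 = 6(S'(3) - Δ_2) = -30.
Forward elimination and back-substitution give m_0 = -238/15, m_1 = 26/15, m_2 = 134/15, m_3 = -292/15.
On [0, 1], with S_0(x) = a_0 + b_0·x + c_0·x² + d_0·x³: c_0 = m_0/2 = -119/15, d_0 = (m_1 - m_0)/(6h_0) = 44/15, b_0 = Δ_0 - h_0(2m_0 + m_1)/6 = 5.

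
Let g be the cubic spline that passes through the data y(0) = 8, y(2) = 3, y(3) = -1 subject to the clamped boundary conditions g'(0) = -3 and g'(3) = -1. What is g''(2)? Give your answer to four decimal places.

-4.3333

Put M_i = g'' at the i-th knot. Here h = (2, 1) and Δ = (-5/2, -4), so the interior equations h_(i-1)·M_(i-1) + 2(h_(i-1)+h_i)·M_i + h_i·M_(i+1) = 6(Δ_i − Δ_(i-1)) read
  2·M_0 + 6·M_1 + 1·M_2 = 6(Δ_1 - Δ_0) = -9
Clamped end conditions give two more equations: 2h_0·M_0 + h_0·M_1 = 6(Δ_0 - g'(0)) = 3 and h_1·M_1 + 2h_1·M_2 = 6(g'(3) - Δ_1) = 18.
Solving the tridiagonal system: M_0 = 35/12, M_1 = -13/3, M_2 = 67/6.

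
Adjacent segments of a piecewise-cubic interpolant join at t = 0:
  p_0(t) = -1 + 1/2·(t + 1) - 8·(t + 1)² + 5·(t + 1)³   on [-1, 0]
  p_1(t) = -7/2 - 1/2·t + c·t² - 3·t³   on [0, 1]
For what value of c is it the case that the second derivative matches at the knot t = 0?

p_0''(t) = -16 + 30·(t + 1), so p_0''(0) = 14. On the right, p_1''(0) = 2c, so c = 7.

7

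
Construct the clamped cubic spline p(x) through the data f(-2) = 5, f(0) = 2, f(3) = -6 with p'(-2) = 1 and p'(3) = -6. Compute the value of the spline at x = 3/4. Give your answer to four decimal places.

With σ_i denoting the second derivative at x_i, h_i = 2, 3, and Δ_i = (y_(i+1) − y_i)/h_i = -3/2, -8/3:
  2·σ_0 + 10·σ_1 + 3·σ_2 = 6(Δ_1 - Δ_0) = -7
Clamped end conditions give two more equations: 2h_0·σ_0 + h_0·σ_1 = 6(Δ_0 - p'(-2)) = -15 and h_1·σ_1 + 2h_1·σ_2 = 6(p'(3) - Δ_1) = -20.
Solving: σ_0 = -89/20, σ_1 = 7/5, σ_2 = -121/30.
On [0, 3], p(x) = 2 - 41/20·x + 7/10·x² - 163/540·x³.
With x = 3/4: p(3/4) = 933/1280.

0.7289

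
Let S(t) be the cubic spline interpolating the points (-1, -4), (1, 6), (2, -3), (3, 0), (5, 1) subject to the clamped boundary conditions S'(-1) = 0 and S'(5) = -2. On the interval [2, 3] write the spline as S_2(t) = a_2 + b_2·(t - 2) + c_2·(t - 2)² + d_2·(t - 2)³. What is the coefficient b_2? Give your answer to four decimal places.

Let M_i = S''(x_i). Step sizes h_i = 2, 1, 1, 2; slopes of the chords Δ_i = (y_(i+1) - y_i)/h_i = 5, -9, 3, 1/2.
  2·M_0 + 6·M_1 + 1·M_2 = 6(Δ_1 - Δ_0) = -84
  1·M_1 + 4·M_2 + 1·M_3 = 6(Δ_2 - Δ_1) = 72
  1·M_2 + 6·M_3 + 2·M_4 = 6(Δ_3 - Δ_2) = -15
Clamped end conditions give two more equations: 2h_0·M_0 + h_0·M_1 = 6(Δ_0 - S'(-1)) = 30 and h_3·M_3 + 2h_3·M_4 = 6(S'(5) - Δ_3) = -15.
Solving: M_0 = 2399/120, M_1 = -1499/60, M_2 = 311/12, M_3 = -401/60, M_4 = -49/120.
On [2, 3], with S_2(t) = a_2 + b_2·(t - 2) + c_2·(t - 2)² + d_2·(t - 2)³: c_2 = M_2/2 = 311/24, d_2 = (M_3 - M_2)/(6h_2) = -163/30, b_2 = Δ_2 - h_2(2M_2 + M_3)/6 = -181/40.

-4.5250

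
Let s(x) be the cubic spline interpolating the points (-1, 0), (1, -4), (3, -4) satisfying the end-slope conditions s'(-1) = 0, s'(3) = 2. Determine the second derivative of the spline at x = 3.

With M_i denoting the second derivative at x_i, h_i = 2, 2, and Δ_i = (y_(i+1) − y_i)/h_i = -2, 0:
  2·M_0 + 8·M_1 + 2·M_2 = 6(Δ_1 - Δ_0) = 12
Clamped end conditions give two more equations: 2h_0·M_0 + h_0·M_1 = 6(Δ_0 - s'(-1)) = -12 and h_1·M_1 + 2h_1·M_2 = 6(s'(3) - Δ_1) = 12.
Solving the tridiagonal system: M_0 = -4, M_1 = 2, M_2 = 2.

2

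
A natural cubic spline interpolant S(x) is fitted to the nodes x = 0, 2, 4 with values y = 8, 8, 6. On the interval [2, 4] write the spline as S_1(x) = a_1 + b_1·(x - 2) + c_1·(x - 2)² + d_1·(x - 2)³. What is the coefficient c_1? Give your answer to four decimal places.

With M_i denoting the second derivative at x_i, h_i = 2, 2, and Δ_i = (y_(i+1) − y_i)/h_i = 0, -1:
  2·M_0 + 8·M_1 + 2·M_2 = 6(Δ_1 - Δ_0) = -6
Natural end conditions: M_0 = M_2 = 0.
Solving the tridiagonal system: M_0 = 0, M_1 = -3/4, M_2 = 0.
On [2, 4], with S_1(x) = a_1 + b_1·(x - 2) + c_1·(x - 2)² + d_1·(x - 2)³: c_1 = M_1/2 = -3/8, d_1 = (M_2 - M_1)/(6h_1) = 1/16, b_1 = Δ_1 - h_1(2M_1 + M_2)/6 = -1/2.

-0.3750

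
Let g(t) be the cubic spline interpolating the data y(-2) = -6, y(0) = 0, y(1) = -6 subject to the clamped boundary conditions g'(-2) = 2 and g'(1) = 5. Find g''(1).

43

Write M_i for g''(x_i). With h_i = 2, 1 and divided differences Δ_i = 3, -6, the continuity of g' gives the tridiagonal system
  2·M_0 + 6·M_1 + 1·M_2 = 6(Δ_1 - Δ_0) = -54
Clamped end conditions give two more equations: 2h_0·M_0 + h_0·M_1 = 6(Δ_0 - g'(-2)) = 6 and h_1·M_1 + 2h_1·M_2 = 6(g'(1) - Δ_1) = 66.
Solving: M_0 = 23/2, M_1 = -20, M_2 = 43.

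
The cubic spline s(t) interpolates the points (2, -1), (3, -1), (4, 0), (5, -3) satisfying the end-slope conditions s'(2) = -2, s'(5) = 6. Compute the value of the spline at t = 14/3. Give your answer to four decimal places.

With M_i denoting the second derivative at x_i, h_i = 1, 1, 1, and Δ_i = (y_(i+1) − y_i)/h_i = 0, 1, -3:
  1·M_0 + 4·M_1 + 1·M_2 = 6(Δ_1 - Δ_0) = 6
  1·M_1 + 4·M_2 + 1·M_3 = 6(Δ_2 - Δ_1) = -24
Clamped end conditions give two more equations: 2h_0·M_0 + h_0·M_1 = 6(Δ_0 - s'(2)) = 12 and h_2·M_2 + 2h_2·M_3 = 6(s'(5) - Δ_2) = 54.
Forward elimination and back-substitution give M_0 = 56/15, M_1 = 68/15, M_2 = -238/15, M_3 = 524/15.
On [4, 5], s(t) = 0 - 53/15·(t - 4) - 119/15·(t - 4)² + 127/15·(t - 4)³.
With (t - 4) = 2/3: s(14/3) = -1366/405.

-3.3728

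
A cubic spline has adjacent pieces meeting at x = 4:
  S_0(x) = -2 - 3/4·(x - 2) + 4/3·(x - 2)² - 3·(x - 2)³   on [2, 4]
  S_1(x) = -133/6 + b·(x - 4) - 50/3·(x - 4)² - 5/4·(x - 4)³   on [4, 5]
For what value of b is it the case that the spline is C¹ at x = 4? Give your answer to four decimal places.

-31.4167

S_0'(x) = -3/4 + 8/3·(x - 2) - 9·(x - 2)², so S_0'(4) = -377/12. On the right, S_1'(4) = b, so b = -377/12.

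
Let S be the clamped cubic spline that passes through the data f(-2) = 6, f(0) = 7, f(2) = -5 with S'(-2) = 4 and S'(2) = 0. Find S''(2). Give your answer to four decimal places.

12.8750

With m_i denoting the second derivative at x_i, h_i = 2, 2, and Δ_i = (y_(i+1) − y_i)/h_i = 1/2, -6:
  2·m_0 + 8·m_1 + 2·m_2 = 6(Δ_1 - Δ_0) = -39
Clamped end conditions give two more equations: 2h_0·m_0 + h_0·m_1 = 6(Δ_0 - S'(-2)) = -21 and h_1·m_1 + 2h_1·m_2 = 6(S'(2) - Δ_1) = 36.
Hence m_0 = -11/8, m_1 = -31/4, m_2 = 103/8.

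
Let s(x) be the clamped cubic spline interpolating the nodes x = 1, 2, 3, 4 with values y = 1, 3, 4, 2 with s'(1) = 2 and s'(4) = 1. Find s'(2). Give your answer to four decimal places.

2.1333

Put m_i = s'' at the i-th knot. Here h = (1, 1, 1) and Δ = (2, 1, -2), so the interior equations h_(i-1)·m_(i-1) + 2(h_(i-1)+h_i)·m_i + h_i·m_(i+1) = 6(Δ_i − Δ_(i-1)) read
  1·m_0 + 4·m_1 + 1·m_2 = 6(Δ_1 - Δ_0) = -6
  1·m_1 + 4·m_2 + 1·m_3 = 6(Δ_2 - Δ_1) = -18
Clamped end conditions give two more equations: 2h_0·m_0 + h_0·m_1 = 6(Δ_0 - s'(1)) = 0 and h_2·m_2 + 2h_2·m_3 = 6(s'(4) - Δ_2) = 18.
Forward elimination and back-substitution give m_0 = -4/15, m_1 = 8/15, m_2 = -118/15, m_3 = 194/15.
On [2, 3], s'(x) = b_1 + 2c_1·(x - 2) + 3d_1·(x - 2)² with b_1 = Δ_1 - h_1(2m_1 + m_2)/6 = 32/15, c_1 = m_1/2 = 4/15, d_1 = (m_2 - m_1)/(6h_1) = -7/5. So s'(2) = 32/15.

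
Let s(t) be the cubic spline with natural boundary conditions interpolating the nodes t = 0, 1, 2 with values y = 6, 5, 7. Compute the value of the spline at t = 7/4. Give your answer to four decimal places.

Write m_i for s''(x_i). With h_i = 1, 1 and divided differences Δ_i = -1, 2, the continuity of s' gives the tridiagonal system
  1·m_0 + 4·m_1 + 1·m_2 = 6(Δ_1 - Δ_0) = 18
Natural end conditions: m_0 = m_2 = 0.
Forward elimination and back-substitution give m_0 = 0, m_1 = 9/2, m_2 = 0.
On [1, 2], s(t) = 5 + 1/2·(t - 1) + 9/4·(t - 1)² - 3/4·(t - 1)³.
With (t - 1) = 3/4: s(7/4) = 1619/256.

6.3242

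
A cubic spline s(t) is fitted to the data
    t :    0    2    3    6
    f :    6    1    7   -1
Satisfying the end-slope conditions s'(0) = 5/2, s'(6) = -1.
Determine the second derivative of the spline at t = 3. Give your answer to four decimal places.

-11.1429

Write σ_i for s''(x_i). With h_i = 2, 1, 3 and divided differences Δ_i = -5/2, 6, -8/3, the continuity of s' gives the tridiagonal system
  2·σ_0 + 6·σ_1 + 1·σ_2 = 6(Δ_1 - Δ_0) = 51
  1·σ_1 + 8·σ_2 + 3·σ_3 = 6(Δ_2 - Δ_1) = -52
Clamped end conditions give two more equations: 2h_0·σ_0 + h_0·σ_1 = 6(Δ_0 - s'(0)) = -30 and h_2·σ_2 + 2h_2·σ_3 = 6(s'(6) - Δ_2) = 10.
Solving: σ_0 = -213/14, σ_1 = 108/7, σ_2 = -78/7, σ_3 = 152/21.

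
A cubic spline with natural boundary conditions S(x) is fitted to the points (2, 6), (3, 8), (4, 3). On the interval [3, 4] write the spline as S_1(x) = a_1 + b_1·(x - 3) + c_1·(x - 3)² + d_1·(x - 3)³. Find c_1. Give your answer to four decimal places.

Write m_i for S''(x_i). With h_i = 1, 1 and divided differences Δ_i = 2, -5, the continuity of S' gives the tridiagonal system
  1·m_0 + 4·m_1 + 1·m_2 = 6(Δ_1 - Δ_0) = -42
Natural end conditions: m_0 = m_2 = 0.
Hence m_0 = 0, m_1 = -21/2, m_2 = 0.
On [3, 4], with S_1(x) = a_1 + b_1·(x - 3) + c_1·(x - 3)² + d_1·(x - 3)³: c_1 = m_1/2 = -21/4, d_1 = (m_2 - m_1)/(6h_1) = 7/4, b_1 = Δ_1 - h_1(2m_1 + m_2)/6 = -3/2.

-5.2500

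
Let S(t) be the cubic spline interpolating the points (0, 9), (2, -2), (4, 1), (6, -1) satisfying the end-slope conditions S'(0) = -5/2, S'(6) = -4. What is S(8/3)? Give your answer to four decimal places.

-2.3926

With m_i denoting the second derivative at x_i, h_i = 2, 2, 2, and Δ_i = (y_(i+1) − y_i)/h_i = -11/2, 3/2, -1:
  2·m_0 + 8·m_1 + 2·m_2 = 6(Δ_1 - Δ_0) = 42
  2·m_1 + 8·m_2 + 2·m_3 = 6(Δ_2 - Δ_1) = -15
Clamped end conditions give two more equations: 2h_0·m_0 + h_0·m_1 = 6(Δ_0 - S'(0)) = -18 and h_2·m_2 + 2h_2·m_3 = 6(S'(6) - Δ_2) = -18.
Solving the tridiagonal system: m_0 = -43/5, m_1 = 41/5, m_2 = -16/5, m_3 = -29/10.
On [2, 4], S(t) = -2 - 29/10·(t - 2) + 41/10·(t - 2)² - 19/20·(t - 2)³.
With (t - 2) = 2/3: S(8/3) = -323/135.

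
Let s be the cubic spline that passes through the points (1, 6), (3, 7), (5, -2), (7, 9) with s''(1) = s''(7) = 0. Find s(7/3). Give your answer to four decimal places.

8.1481

Put σ_i = s'' at the i-th knot. Here h = (2, 2, 2) and Δ = (1/2, -9/2, 11/2), so the interior equations h_(i-1)·σ_(i-1) + 2(h_(i-1)+h_i)·σ_i + h_i·σ_(i+1) = 6(Δ_i − Δ_(i-1)) read
  2·σ_0 + 8·σ_1 + 2·σ_2 = 6(Δ_1 - Δ_0) = -30
  2·σ_1 + 8·σ_2 + 2·σ_3 = 6(Δ_2 - Δ_1) = 60
Natural end conditions: σ_0 = σ_3 = 0.
Hence σ_0 = 0, σ_1 = -6, σ_2 = 9, σ_3 = 0.
On [1, 3], s(x) = 6 + 5/2·(x - 1) + 0·(x - 1)² - 1/2·(x - 1)³.
With (x - 1) = 4/3: s(7/3) = 220/27.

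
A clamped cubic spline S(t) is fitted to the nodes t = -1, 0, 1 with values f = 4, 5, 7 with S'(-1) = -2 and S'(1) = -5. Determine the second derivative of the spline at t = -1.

Write M_i for S''(x_i). With h_i = 1, 1 and divided differences Δ_i = 1, 2, the continuity of S' gives the tridiagonal system
  1·M_0 + 4·M_1 + 1·M_2 = 6(Δ_1 - Δ_0) = 6
Clamped end conditions give two more equations: 2h_0·M_0 + h_0·M_1 = 6(Δ_0 - S'(-1)) = 18 and h_1·M_1 + 2h_1·M_2 = 6(S'(1) - Δ_1) = -42.
Hence M_0 = 6, M_1 = 6, M_2 = -24.

6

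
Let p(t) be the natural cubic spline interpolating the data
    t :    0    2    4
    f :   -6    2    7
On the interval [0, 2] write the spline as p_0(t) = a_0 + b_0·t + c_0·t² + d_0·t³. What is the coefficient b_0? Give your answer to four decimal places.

With m_i denoting the second derivative at x_i, h_i = 2, 2, and Δ_i = (y_(i+1) − y_i)/h_i = 4, 5/2:
  2·m_0 + 8·m_1 + 2·m_2 = 6(Δ_1 - Δ_0) = -9
Natural end conditions: m_0 = m_2 = 0.
Forward elimination and back-substitution give m_0 = 0, m_1 = -9/8, m_2 = 0.
On [0, 2], with p_0(t) = a_0 + b_0·t + c_0·t² + d_0·t³: c_0 = m_0/2 = 0, d_0 = (m_1 - m_0)/(6h_0) = -3/32, b_0 = Δ_0 - h_0(2m_0 + m_1)/6 = 35/8.

4.3750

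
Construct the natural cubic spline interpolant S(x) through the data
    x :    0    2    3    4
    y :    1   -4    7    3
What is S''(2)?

18

With M_i denoting the second derivative at x_i, h_i = 2, 1, 1, and Δ_i = (y_(i+1) − y_i)/h_i = -5/2, 11, -4:
  2·M_0 + 6·M_1 + 1·M_2 = 6(Δ_1 - Δ_0) = 81
  1·M_1 + 4·M_2 + 1·M_3 = 6(Δ_2 - Δ_1) = -90
Natural end conditions: M_0 = M_3 = 0.
Hence M_0 = 0, M_1 = 18, M_2 = -27, M_3 = 0.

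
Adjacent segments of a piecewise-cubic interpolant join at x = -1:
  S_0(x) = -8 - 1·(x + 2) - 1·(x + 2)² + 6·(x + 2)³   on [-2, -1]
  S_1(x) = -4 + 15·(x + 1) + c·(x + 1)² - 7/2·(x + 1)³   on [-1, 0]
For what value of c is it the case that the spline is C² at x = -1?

17

S_0''(x) = -2 + 36·(x + 2), so S_0''(-1) = 34. On the right, S_1''(-1) = 2c, so c = 17.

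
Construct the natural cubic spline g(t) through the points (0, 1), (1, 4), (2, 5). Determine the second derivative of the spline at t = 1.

With M_i denoting the second derivative at x_i, h_i = 1, 1, and Δ_i = (y_(i+1) − y_i)/h_i = 3, 1:
  1·M_0 + 4·M_1 + 1·M_2 = 6(Δ_1 - Δ_0) = -12
Natural end conditions: M_0 = M_2 = 0.
Hence M_0 = 0, M_1 = -3, M_2 = 0.

-3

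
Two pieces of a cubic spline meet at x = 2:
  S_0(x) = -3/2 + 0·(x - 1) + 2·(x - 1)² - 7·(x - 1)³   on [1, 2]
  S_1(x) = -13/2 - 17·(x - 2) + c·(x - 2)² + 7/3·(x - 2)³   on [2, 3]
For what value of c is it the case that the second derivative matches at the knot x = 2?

S_0''(x) = 4 - 42·(x - 1), so S_0''(2) = -38. On the right, S_1''(2) = 2c, so c = -19.

-19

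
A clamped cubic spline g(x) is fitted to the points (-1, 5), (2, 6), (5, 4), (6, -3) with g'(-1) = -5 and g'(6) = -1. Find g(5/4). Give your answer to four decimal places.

3.8614

With m_i denoting the second derivative at x_i, h_i = 3, 3, 1, and Δ_i = (y_(i+1) − y_i)/h_i = 1/3, -2/3, -7:
  3·m_0 + 12·m_1 + 3·m_2 = 6(Δ_1 - Δ_0) = -6
  3·m_1 + 8·m_2 + 1·m_3 = 6(Δ_2 - Δ_1) = -38
Clamped end conditions give two more equations: 2h_0·m_0 + h_0·m_1 = 6(Δ_0 - g'(-1)) = 32 and h_2·m_2 + 2h_2·m_3 = 6(g'(6) - Δ_2) = 36.
Solving the tridiagonal system: m_0 = 494/93, m_1 = 4/93, m_2 = -232/31, m_3 = 674/31.
On [-1, 2], g(x) = 5 - 5·(x + 1) + 247/93·(x + 1)² - 245/837·(x + 1)³.
With (x + 1) = 9/4: g(5/4) = 7661/1984.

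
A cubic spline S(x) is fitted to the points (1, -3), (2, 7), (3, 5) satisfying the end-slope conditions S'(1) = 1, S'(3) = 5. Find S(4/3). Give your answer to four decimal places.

-0.5926

Let M_i = S''(x_i). Step sizes h_i = 1, 1; slopes of the chords Δ_i = (y_(i+1) - y_i)/h_i = 10, -2.
  1·M_0 + 4·M_1 + 1·M_2 = 6(Δ_1 - Δ_0) = -72
Clamped end conditions give two more equations: 2h_0·M_0 + h_0·M_1 = 6(Δ_0 - S'(1)) = 54 and h_1·M_1 + 2h_1·M_2 = 6(S'(3) - Δ_1) = 42.
Solving the tridiagonal system: M_0 = 47, M_1 = -40, M_2 = 41.
On [1, 2], S(x) = -3 + 1·(x - 1) + 47/2·(x - 1)² - 29/2·(x - 1)³.
With (x - 1) = 1/3: S(4/3) = -16/27.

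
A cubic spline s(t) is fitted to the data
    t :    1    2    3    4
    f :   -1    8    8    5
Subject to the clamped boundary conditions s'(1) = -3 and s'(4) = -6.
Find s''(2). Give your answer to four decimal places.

Let M_i = s''(x_i). Step sizes h_i = 1, 1, 1; slopes of the chords Δ_i = (y_(i+1) - y_i)/h_i = 9, 0, -3.
  1·M_0 + 4·M_1 + 1·M_2 = 6(Δ_1 - Δ_0) = -54
  1·M_1 + 4·M_2 + 1·M_3 = 6(Δ_2 - Δ_1) = -18
Clamped end conditions give two more equations: 2h_0·M_0 + h_0·M_1 = 6(Δ_0 - s'(1)) = 72 and h_2·M_2 + 2h_2·M_3 = 6(s'(4) - Δ_2) = -18.
Forward elimination and back-substitution give M_0 = 248/5, M_1 = -136/5, M_2 = 26/5, M_3 = -58/5.

-27.2000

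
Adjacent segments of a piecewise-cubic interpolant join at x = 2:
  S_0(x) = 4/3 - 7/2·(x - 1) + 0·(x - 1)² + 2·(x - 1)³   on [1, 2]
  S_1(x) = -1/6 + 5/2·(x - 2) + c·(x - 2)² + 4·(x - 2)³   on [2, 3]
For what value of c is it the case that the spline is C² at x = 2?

S_0''(x) = 0 + 12·(x - 1), so S_0''(2) = 12. On the right, S_1''(2) = 2c, so c = 6.

6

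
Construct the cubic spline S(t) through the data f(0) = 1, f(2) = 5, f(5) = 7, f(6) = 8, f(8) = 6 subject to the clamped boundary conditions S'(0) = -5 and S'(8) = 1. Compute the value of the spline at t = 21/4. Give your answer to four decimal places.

Let M_i = S''(x_i). Step sizes h_i = 2, 3, 1, 2; slopes of the chords Δ_i = (y_(i+1) - y_i)/h_i = 2, 2/3, 1, -1.
  2·M_0 + 10·M_1 + 3·M_2 = 6(Δ_1 - Δ_0) = -8
  3·M_1 + 8·M_2 + 1·M_3 = 6(Δ_2 - Δ_1) = 2
  1·M_2 + 6·M_3 + 2·M_4 = 6(Δ_3 - Δ_2) = -12
Clamped end conditions give two more equations: 2h_0·M_0 + h_0·M_1 = 6(Δ_0 - S'(0)) = 42 and h_3·M_3 + 2h_3·M_4 = 6(S'(8) - Δ_3) = 12.
Hence M_0 = 849/68, M_1 = -135/34, M_2 = 229/102, M_3 = -413/102, M_4 = 1025/204.
On [5, 6], S(t) = 7 + 63/68·(t - 5) + 229/204·(t - 5)² - 107/102·(t - 5)³.
With (t - 5) = 1/4: S(21/4) = 15853/2176.

7.2854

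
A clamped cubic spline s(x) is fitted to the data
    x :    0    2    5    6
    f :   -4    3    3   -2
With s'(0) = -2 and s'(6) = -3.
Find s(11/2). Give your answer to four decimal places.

0.2380

Write M_i for s''(x_i). With h_i = 2, 3, 1 and divided differences Δ_i = 7/2, 0, -5, the continuity of s' gives the tridiagonal system
  2·M_0 + 10·M_1 + 3·M_2 = 6(Δ_1 - Δ_0) = -21
  3·M_1 + 8·M_2 + 1·M_3 = 6(Δ_2 - Δ_1) = -30
Clamped end conditions give two more equations: 2h_0·M_0 + h_0·M_1 = 6(Δ_0 - s'(0)) = 33 and h_2·M_2 + 2h_2·M_3 = 6(s'(6) - Δ_2) = 12.
Solving the tridiagonal system: M_0 = 253/26, M_1 = -77/26, M_2 = -47/13, M_3 = 203/26.
On [5, 6], s(x) = 3 - 265/52·(x - 5) - 47/26·(x - 5)² + 99/52·(x - 5)³.
With (x - 5) = 1/2: s(11/2) = 99/416.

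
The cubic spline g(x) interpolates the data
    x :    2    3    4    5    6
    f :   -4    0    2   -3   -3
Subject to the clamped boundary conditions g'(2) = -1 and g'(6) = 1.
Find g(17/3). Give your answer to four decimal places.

With M_i denoting the second derivative at x_i, h_i = 1, 1, 1, 1, and Δ_i = (y_(i+1) − y_i)/h_i = 4, 2, -5, 0:
  1·M_0 + 4·M_1 + 1·M_2 = 6(Δ_1 - Δ_0) = -12
  1·M_1 + 4·M_2 + 1·M_3 = 6(Δ_2 - Δ_1) = -42
  1·M_2 + 4·M_3 + 1·M_4 = 6(Δ_3 - Δ_2) = 30
Clamped end conditions give two more equations: 2h_0·M_0 + h_0·M_1 = 6(Δ_0 - g'(2)) = 30 and h_3·M_3 + 2h_3·M_4 = 6(g'(6) - Δ_3) = 6.
Hence M_0 = 479/28, M_1 = -59/14, M_2 = -49/4, M_3 = 157/14, M_4 = -73/28.
On [5, 6], g(x) = -3 - 185/56·(x - 5) + 157/28·(x - 5)² - 129/56·(x - 5)³.
With (x - 5) = 2/3: g(17/3) = -95/28.

-3.3929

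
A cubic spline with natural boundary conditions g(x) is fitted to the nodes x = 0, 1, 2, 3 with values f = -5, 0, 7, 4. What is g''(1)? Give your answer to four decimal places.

Put m_i = g'' at the i-th knot. Here h = (1, 1, 1) and Δ = (5, 7, -3), so the interior equations h_(i-1)·m_(i-1) + 2(h_(i-1)+h_i)·m_i + h_i·m_(i+1) = 6(Δ_i − Δ_(i-1)) read
  1·m_0 + 4·m_1 + 1·m_2 = 6(Δ_1 - Δ_0) = 12
  1·m_1 + 4·m_2 + 1·m_3 = 6(Δ_2 - Δ_1) = -60
Natural end conditions: m_0 = m_3 = 0.
Hence m_0 = 0, m_1 = 36/5, m_2 = -84/5, m_3 = 0.

7.2000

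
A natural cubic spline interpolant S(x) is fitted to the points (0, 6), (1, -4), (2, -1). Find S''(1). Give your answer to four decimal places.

19.5000

Put σ_i = S'' at the i-th knot. Here h = (1, 1) and Δ = (-10, 3), so the interior equations h_(i-1)·σ_(i-1) + 2(h_(i-1)+h_i)·σ_i + h_i·σ_(i+1) = 6(Δ_i − Δ_(i-1)) read
  1·σ_0 + 4·σ_1 + 1·σ_2 = 6(Δ_1 - Δ_0) = 78
Natural end conditions: σ_0 = σ_2 = 0.
Forward elimination and back-substitution give σ_0 = 0, σ_1 = 39/2, σ_2 = 0.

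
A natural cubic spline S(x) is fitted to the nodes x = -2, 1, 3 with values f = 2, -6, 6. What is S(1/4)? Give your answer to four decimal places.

-6.5594

Write M_i for S''(x_i). With h_i = 3, 2 and divided differences Δ_i = -8/3, 6, the continuity of S' gives the tridiagonal system
  3·M_0 + 10·M_1 + 2·M_2 = 6(Δ_1 - Δ_0) = 52
Natural end conditions: M_0 = M_2 = 0.
Hence M_0 = 0, M_1 = 26/5, M_2 = 0.
On [-2, 1], S(x) = 2 - 79/15·(x + 2) + 0·(x + 2)² + 13/45·(x + 2)³.
With (x + 2) = 9/4: S(1/4) = -2099/320.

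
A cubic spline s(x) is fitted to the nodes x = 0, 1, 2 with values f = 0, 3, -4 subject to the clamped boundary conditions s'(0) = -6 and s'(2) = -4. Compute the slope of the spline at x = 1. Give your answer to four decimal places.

-0.5000

Write M_i for s''(x_i). With h_i = 1, 1 and divided differences Δ_i = 3, -7, the continuity of s' gives the tridiagonal system
  1·M_0 + 4·M_1 + 1·M_2 = 6(Δ_1 - Δ_0) = -60
Clamped end conditions give two more equations: 2h_0·M_0 + h_0·M_1 = 6(Δ_0 - s'(0)) = 54 and h_1·M_1 + 2h_1·M_2 = 6(s'(2) - Δ_1) = 18.
Forward elimination and back-substitution give M_0 = 43, M_1 = -32, M_2 = 25.
On [1, 2], s'(x) = b_1 + 2c_1·(x - 1) + 3d_1·(x - 1)² with b_1 = Δ_1 - h_1(2M_1 + M_2)/6 = -1/2, c_1 = M_1/2 = -16, d_1 = (M_2 - M_1)/(6h_1) = 19/2. So s'(1) = -1/2.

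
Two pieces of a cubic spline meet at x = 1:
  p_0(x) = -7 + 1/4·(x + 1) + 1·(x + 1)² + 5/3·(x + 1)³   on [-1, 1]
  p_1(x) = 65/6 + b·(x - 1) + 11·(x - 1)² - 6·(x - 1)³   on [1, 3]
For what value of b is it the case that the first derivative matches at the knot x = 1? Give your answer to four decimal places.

24.2500

p_0'(x) = 1/4 + 2·(x + 1) + 5·(x + 1)², so p_0'(1) = 97/4. On the right, p_1'(1) = b, so b = 97/4.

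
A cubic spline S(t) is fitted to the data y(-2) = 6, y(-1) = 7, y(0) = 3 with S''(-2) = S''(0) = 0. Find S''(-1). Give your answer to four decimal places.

With M_i denoting the second derivative at x_i, h_i = 1, 1, and Δ_i = (y_(i+1) − y_i)/h_i = 1, -4:
  1·M_0 + 4·M_1 + 1·M_2 = 6(Δ_1 - Δ_0) = -30
Natural end conditions: M_0 = M_2 = 0.
Solving: M_0 = 0, M_1 = -15/2, M_2 = 0.

-7.5000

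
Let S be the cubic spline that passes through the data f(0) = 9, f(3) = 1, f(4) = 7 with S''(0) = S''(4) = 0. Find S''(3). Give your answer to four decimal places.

6.5000

Put m_i = S'' at the i-th knot. Here h = (3, 1) and Δ = (-8/3, 6), so the interior equations h_(i-1)·m_(i-1) + 2(h_(i-1)+h_i)·m_i + h_i·m_(i+1) = 6(Δ_i − Δ_(i-1)) read
  3·m_0 + 8·m_1 + 1·m_2 = 6(Δ_1 - Δ_0) = 52
Natural end conditions: m_0 = m_2 = 0.
Hence m_0 = 0, m_1 = 13/2, m_2 = 0.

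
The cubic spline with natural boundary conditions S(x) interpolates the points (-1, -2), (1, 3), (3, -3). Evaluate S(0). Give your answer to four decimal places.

1.5313

Put m_i = S'' at the i-th knot. Here h = (2, 2) and Δ = (5/2, -3), so the interior equations h_(i-1)·m_(i-1) + 2(h_(i-1)+h_i)·m_i + h_i·m_(i+1) = 6(Δ_i − Δ_(i-1)) read
  2·m_0 + 8·m_1 + 2·m_2 = 6(Δ_1 - Δ_0) = -33
Natural end conditions: m_0 = m_2 = 0.
Solving: m_0 = 0, m_1 = -33/8, m_2 = 0.
On [-1, 1], S(x) = -2 + 31/8·(x + 1) + 0·(x + 1)² - 11/32·(x + 1)³.
With (x + 1) = 1: S(0) = 49/32.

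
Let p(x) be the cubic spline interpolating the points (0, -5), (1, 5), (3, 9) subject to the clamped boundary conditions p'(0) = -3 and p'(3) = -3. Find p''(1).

Put M_i = p'' at the i-th knot. Here h = (1, 2) and Δ = (10, 2), so the interior equations h_(i-1)·M_(i-1) + 2(h_(i-1)+h_i)·M_i + h_i·M_(i+1) = 6(Δ_i − Δ_(i-1)) read
  1·M_0 + 6·M_1 + 2·M_2 = 6(Δ_1 - Δ_0) = -48
Clamped end conditions give two more equations: 2h_0·M_0 + h_0·M_1 = 6(Δ_0 - p'(0)) = 78 and h_1·M_1 + 2h_1·M_2 = 6(p'(3) - Δ_1) = -30.
Solving: M_0 = 47, M_1 = -16, M_2 = 1/2.

-16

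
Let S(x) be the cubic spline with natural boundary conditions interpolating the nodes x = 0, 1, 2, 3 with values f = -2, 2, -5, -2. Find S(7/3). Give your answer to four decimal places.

With m_i denoting the second derivative at x_i, h_i = 1, 1, 1, and Δ_i = (y_(i+1) − y_i)/h_i = 4, -7, 3:
  1·m_0 + 4·m_1 + 1·m_2 = 6(Δ_1 - Δ_0) = -66
  1·m_1 + 4·m_2 + 1·m_3 = 6(Δ_2 - Δ_1) = 60
Natural end conditions: m_0 = m_3 = 0.
Solving the tridiagonal system: m_0 = 0, m_1 = -108/5, m_2 = 102/5, m_3 = 0.
On [2, 3], S(x) = -5 - 19/5·(x - 2) + 51/5·(x - 2)² - 17/5·(x - 2)³.
With (x - 2) = 1/3: S(7/3) = -142/27.

-5.2593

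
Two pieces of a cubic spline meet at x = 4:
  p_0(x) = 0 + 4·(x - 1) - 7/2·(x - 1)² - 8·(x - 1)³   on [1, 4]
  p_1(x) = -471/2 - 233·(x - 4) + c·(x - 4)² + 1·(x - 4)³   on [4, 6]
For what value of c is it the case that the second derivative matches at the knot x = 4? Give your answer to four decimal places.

p_0''(x) = -7 - 48·(x - 1), so p_0''(4) = -151. On the right, p_1''(4) = 2c, so c = -151/2.

-75.5000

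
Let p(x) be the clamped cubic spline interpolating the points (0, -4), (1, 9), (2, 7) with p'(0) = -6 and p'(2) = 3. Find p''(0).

84

With m_i denoting the second derivative at x_i, h_i = 1, 1, and Δ_i = (y_(i+1) − y_i)/h_i = 13, -2:
  1·m_0 + 4·m_1 + 1·m_2 = 6(Δ_1 - Δ_0) = -90
Clamped end conditions give two more equations: 2h_0·m_0 + h_0·m_1 = 6(Δ_0 - p'(0)) = 114 and h_1·m_1 + 2h_1·m_2 = 6(p'(2) - Δ_1) = 30.
Hence m_0 = 84, m_1 = -54, m_2 = 42.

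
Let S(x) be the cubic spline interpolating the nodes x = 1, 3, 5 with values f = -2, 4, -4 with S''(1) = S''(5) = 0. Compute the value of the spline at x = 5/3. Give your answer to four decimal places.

1.0370

Let σ_i = S''(x_i). Step sizes h_i = 2, 2; slopes of the chords Δ_i = (y_(i+1) - y_i)/h_i = 3, -4.
  2·σ_0 + 8·σ_1 + 2·σ_2 = 6(Δ_1 - Δ_0) = -42
Natural end conditions: σ_0 = σ_2 = 0.
Solving: σ_0 = 0, σ_1 = -21/4, σ_2 = 0.
On [1, 3], S(x) = -2 + 19/4·(x - 1) + 0·(x - 1)² - 7/16·(x - 1)³.
With (x - 1) = 2/3: S(5/3) = 28/27.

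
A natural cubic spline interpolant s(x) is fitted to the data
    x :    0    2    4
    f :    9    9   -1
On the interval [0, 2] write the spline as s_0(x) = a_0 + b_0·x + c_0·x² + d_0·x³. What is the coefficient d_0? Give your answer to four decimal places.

-0.3125

With M_i denoting the second derivative at x_i, h_i = 2, 2, and Δ_i = (y_(i+1) − y_i)/h_i = 0, -5:
  2·M_0 + 8·M_1 + 2·M_2 = 6(Δ_1 - Δ_0) = -30
Natural end conditions: M_0 = M_2 = 0.
Solving the tridiagonal system: M_0 = 0, M_1 = -15/4, M_2 = 0.
On [0, 2], with s_0(x) = a_0 + b_0·x + c_0·x² + d_0·x³: c_0 = M_0/2 = 0, d_0 = (M_1 - M_0)/(6h_0) = -5/16, b_0 = Δ_0 - h_0(2M_0 + M_1)/6 = 5/4.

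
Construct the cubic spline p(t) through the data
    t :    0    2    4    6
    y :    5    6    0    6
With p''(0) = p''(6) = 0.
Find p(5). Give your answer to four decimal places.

1.6250

With m_i denoting the second derivative at x_i, h_i = 2, 2, 2, and Δ_i = (y_(i+1) − y_i)/h_i = 1/2, -3, 3:
  2·m_0 + 8·m_1 + 2·m_2 = 6(Δ_1 - Δ_0) = -21
  2·m_1 + 8·m_2 + 2·m_3 = 6(Δ_2 - Δ_1) = 36
Natural end conditions: m_0 = m_3 = 0.
Hence m_0 = 0, m_1 = -4, m_2 = 11/2, m_3 = 0.
On [4, 6], p(t) = 0 - 2/3·(t - 4) + 11/4·(t - 4)² - 11/24·(t - 4)³.
With (t - 4) = 1: p(5) = 13/8.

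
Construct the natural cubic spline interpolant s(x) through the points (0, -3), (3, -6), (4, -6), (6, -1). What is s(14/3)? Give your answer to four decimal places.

With M_i denoting the second derivative at x_i, h_i = 3, 1, 2, and Δ_i = (y_(i+1) − y_i)/h_i = -1, 0, 5/2:
  3·M_0 + 8·M_1 + 1·M_2 = 6(Δ_1 - Δ_0) = 6
  1·M_1 + 6·M_2 + 2·M_3 = 6(Δ_2 - Δ_1) = 15
Natural end conditions: M_0 = M_3 = 0.
Hence M_0 = 0, M_1 = 21/47, M_2 = 114/47, M_3 = 0.
On [4, 6], s(x) = -6 + 83/94·(x - 4) + 57/47·(x - 4)² - 19/94·(x - 4)³.
With (x - 4) = 2/3: s(14/3) = -6259/1269.

-4.9322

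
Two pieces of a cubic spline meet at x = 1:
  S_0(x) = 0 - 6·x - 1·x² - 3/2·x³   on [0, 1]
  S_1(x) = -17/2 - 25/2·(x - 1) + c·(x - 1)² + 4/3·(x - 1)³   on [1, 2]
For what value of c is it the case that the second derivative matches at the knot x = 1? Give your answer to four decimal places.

S_0''(x) = -2 - 9·x, so S_0''(1) = -11. On the right, S_1''(1) = 2c, so c = -11/2.

-5.5000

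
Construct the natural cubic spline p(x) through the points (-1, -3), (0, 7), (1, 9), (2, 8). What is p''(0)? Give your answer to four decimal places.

-11.6000

Write σ_i for p''(x_i). With h_i = 1, 1, 1 and divided differences Δ_i = 10, 2, -1, the continuity of p' gives the tridiagonal system
  1·σ_0 + 4·σ_1 + 1·σ_2 = 6(Δ_1 - Δ_0) = -48
  1·σ_1 + 4·σ_2 + 1·σ_3 = 6(Δ_2 - Δ_1) = -18
Natural end conditions: σ_0 = σ_3 = 0.
Solving: σ_0 = 0, σ_1 = -58/5, σ_2 = -8/5, σ_3 = 0.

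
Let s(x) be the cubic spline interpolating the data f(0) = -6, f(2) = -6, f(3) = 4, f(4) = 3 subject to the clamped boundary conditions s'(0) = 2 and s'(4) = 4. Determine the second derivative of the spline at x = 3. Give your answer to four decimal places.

-28.5455

With M_i denoting the second derivative at x_i, h_i = 2, 1, 1, and Δ_i = (y_(i+1) − y_i)/h_i = 0, 10, -1:
  2·M_0 + 6·M_1 + 1·M_2 = 6(Δ_1 - Δ_0) = 60
  1·M_1 + 4·M_2 + 1·M_3 = 6(Δ_2 - Δ_1) = -66
Clamped end conditions give two more equations: 2h_0·M_0 + h_0·M_1 = 6(Δ_0 - s'(0)) = -12 and h_2·M_2 + 2h_2·M_3 = 6(s'(4) - Δ_2) = 30.
Solving the tridiagonal system: M_0 = -137/11, M_1 = 208/11, M_2 = -314/11, M_3 = 322/11.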